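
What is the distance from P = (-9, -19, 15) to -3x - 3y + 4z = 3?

distance = |a·x₀ + b·y₀ + c·z₀ - d| / √(a² + b² + c²)
  = |(-3)·(-9) + (-3)·(-19) + 4·15 - 3| / √((-3)² + (-3)² + 4²)
  = |27 + 57 + 60 - 3| / √(9 + 9 + 16)
  = |141| / √34
  = 141 / 5.831
  ≈ 24.18

24.18


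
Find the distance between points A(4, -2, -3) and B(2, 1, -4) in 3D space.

d = √[(x₂-x₁)² + (y₂-y₁)² + (z₂-z₁)²]
  = √[(-2)² + 3² + (-1)²]
  = √[4 + 9 + 1]
  = √14
  ≈ 3.742

3.742


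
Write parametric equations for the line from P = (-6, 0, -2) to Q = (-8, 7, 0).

Direction vector d = Q - P = (-8 + 6, 7 + 0, 0 + 2) = (-2, 7, 2)
Parametric form r = P + t·d:
x = -6 - 2t, y = 0 + 7t, z = -2 + 2t

x = -6 - 2t, y = 0 + 7t, z = -2 + 2t


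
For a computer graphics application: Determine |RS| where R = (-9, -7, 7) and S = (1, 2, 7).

d = √[(x₂-x₁)² + (y₂-y₁)² + (z₂-z₁)²]
  = √[10² + 9² + 0²]
  = √[100 + 81 + 0]
  = √181
  ≈ 13.45

13.45


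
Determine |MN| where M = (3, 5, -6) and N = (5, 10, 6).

d = √[(x₂-x₁)² + (y₂-y₁)² + (z₂-z₁)²]
  = √[2² + 5² + 12²]
  = √[4 + 25 + 144]
  = √173
  ≈ 13.15

13.15


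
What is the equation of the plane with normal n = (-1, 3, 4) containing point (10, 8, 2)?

The plane through P with normal n = (a, b, c) satisfies n·(r - P) = 0,
i.e. ax + by + cz = a·x₀ + b·y₀ + c·z₀.
d = (-1)·10 + 3·8 + 4·2
  = -10 + 24 + 8
  = 22
Equation: -x + 3y + 4z = 22

-x + 3y + 4z = 22


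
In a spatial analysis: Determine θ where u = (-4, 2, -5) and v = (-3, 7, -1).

u·v = (-4)·(-3) + 2·7 + (-5)·(-1) = 12 + 14 + 5 = 31
|u| = √((-4)² + 2² + (-5)²) = √45 ≈ 6.708
|v| = √((-3)² + 7² + (-1)²) = √59 ≈ 7.681
cos θ = (u·v)/(|u||v|) = 31/(6.708·7.681) ≈ 0.6016
θ = arccos(0.6016) ≈ 53.01°

53.01°


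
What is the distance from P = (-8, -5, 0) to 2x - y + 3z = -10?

distance = |a·x₀ + b·y₀ + c·z₀ - d| / √(a² + b² + c²)
  = |2·(-8) + (-1)·(-5) + 3·0 - (-10)| / √(2² + (-1)² + 3²)
  = |-16 + 5 + 0 + 10| / √(4 + 1 + 9)
  = |-1| / √14
  = 1 / 3.742
  ≈ 0.2673

0.2673


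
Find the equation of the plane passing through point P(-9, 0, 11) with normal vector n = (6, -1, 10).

The plane through P with normal n = (a, b, c) satisfies n·(r - P) = 0,
i.e. ax + by + cz = a·x₀ + b·y₀ + c·z₀.
d = 6·(-9) + (-1)·0 + 10·11
  = -54 + 0 + 110
  = 56
Equation: 6x - y + 10z = 56

6x - y + 10z = 56


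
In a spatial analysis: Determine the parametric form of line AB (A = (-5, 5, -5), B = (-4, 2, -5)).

Direction vector d = B - A = (-4 + 5, 2 - 5, -5 + 5) = (1, -3, 0)
Parametric form r = A + t·d:
x = -5 + t, y = 5 - 3t, z = -5

x = -5 + t, y = 5 - 3t, z = -5


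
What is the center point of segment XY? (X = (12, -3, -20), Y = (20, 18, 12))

M = ((x₁+x₂)/2, (y₁+y₂)/2, (z₁+z₂)/2)
  = ((12 + 20)/2, (-3 + 18)/2, (-20 + 12)/2)
  = (32/2, 15/2, -8/2)
  = (16, 7.5, -4)

(16, 7.5, -4)


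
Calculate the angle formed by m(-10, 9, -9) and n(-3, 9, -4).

m·n = (-10)·(-3) + 9·9 + (-9)·(-4) = 30 + 81 + 36 = 147
|m| = √((-10)² + 9² + (-9)²) = √262 ≈ 16.19
|n| = √((-3)² + 9² + (-4)²) = √106 ≈ 10.3
cos θ = (m·n)/(|m||n|) = 147/(16.19·10.3) ≈ 0.8821
θ = arccos(0.8821) ≈ 28.1°

28.1°


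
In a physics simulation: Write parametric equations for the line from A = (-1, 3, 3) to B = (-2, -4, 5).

Direction vector d = B - A = (-2 + 1, -4 - 3, 5 - 3) = (-1, -7, 2)
Parametric form r = A + t·d:
x = -1 - t, y = 3 - 7t, z = 3 + 2t

x = -1 - t, y = 3 - 7t, z = 3 + 2t


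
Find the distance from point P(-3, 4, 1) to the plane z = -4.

distance = |a·x₀ + b·y₀ + c·z₀ - d| / √(a² + b² + c²)
  = |0·(-3) + 0·4 + 1·1 - (-4)| / √(0² + 0² + 1²)
  = |0 + 0 + 1 + 4| / √(0 + 0 + 1)
  = |5| / √1
  = 5 / 1
  ≈ 5

5


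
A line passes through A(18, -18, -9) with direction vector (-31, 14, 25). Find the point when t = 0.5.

P(t) = A + t·d
  = (18 + (-31)·0.5, -18 + 14·0.5, -9 + 25·0.5)
  = (18 - 15.5, -18 + 7, -9 + 12.5)
  = (2.5, -11, 3.5)

(2.5, -11, 3.5)


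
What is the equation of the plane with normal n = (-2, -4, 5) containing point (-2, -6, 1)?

The plane through P with normal n = (a, b, c) satisfies n·(r - P) = 0,
i.e. ax + by + cz = a·x₀ + b·y₀ + c·z₀.
d = (-2)·(-2) + (-4)·(-6) + 5·1
  = 4 + 24 + 5
  = 33
Equation: -2x - 4y + 5z = 33

-2x - 4y + 5z = 33


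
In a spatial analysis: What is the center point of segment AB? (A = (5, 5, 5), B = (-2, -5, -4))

M = ((x₁+x₂)/2, (y₁+y₂)/2, (z₁+z₂)/2)
  = ((5 - 2)/2, (5 - 5)/2, (5 - 4)/2)
  = (3/2, 0/2, 1/2)
  = (1.5, 0, 0.5)

(1.5, 0, 0.5)


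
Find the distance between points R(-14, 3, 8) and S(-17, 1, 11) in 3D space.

d = √[(x₂-x₁)² + (y₂-y₁)² + (z₂-z₁)²]
  = √[(-3)² + (-2)² + 3²]
  = √[9 + 4 + 9]
  = √22
  ≈ 4.69

4.69


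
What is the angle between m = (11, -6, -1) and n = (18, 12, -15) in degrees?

m·n = 11·18 + (-6)·12 + (-1)·(-15) = 198 - 72 + 15 = 141
|m| = √(11² + (-6)² + (-1)²) = √158 ≈ 12.57
|n| = √(18² + 12² + (-15)²) = √693 ≈ 26.32
cos θ = (m·n)/(|m||n|) = 141/(12.57·26.32) ≈ 0.4261
θ = arccos(0.4261) ≈ 64.78°

64.78°


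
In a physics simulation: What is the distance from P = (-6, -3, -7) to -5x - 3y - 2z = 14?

distance = |a·x₀ + b·y₀ + c·z₀ - d| / √(a² + b² + c²)
  = |(-5)·(-6) + (-3)·(-3) + (-2)·(-7) - 14| / √((-5)² + (-3)² + (-2)²)
  = |30 + 9 + 14 - 14| / √(25 + 9 + 4)
  = |39| / √38
  = 39 / 6.164
  ≈ 6.327

6.327


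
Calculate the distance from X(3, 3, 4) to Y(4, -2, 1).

d = √[(x₂-x₁)² + (y₂-y₁)² + (z₂-z₁)²]
  = √[1² + (-5)² + (-3)²]
  = √[1 + 25 + 9]
  = √35
  ≈ 5.916

5.916


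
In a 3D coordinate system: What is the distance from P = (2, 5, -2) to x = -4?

distance = |a·x₀ + b·y₀ + c·z₀ - d| / √(a² + b² + c²)
  = |1·2 + 0·5 + 0·(-2) - (-4)| / √(1² + 0² + 0²)
  = |2 + 0 + 0 + 4| / √(1 + 0 + 0)
  = |6| / √1
  = 6 / 1
  ≈ 6

6


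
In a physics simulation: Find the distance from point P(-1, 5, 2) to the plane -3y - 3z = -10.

distance = |a·x₀ + b·y₀ + c·z₀ - d| / √(a² + b² + c²)
  = |0·(-1) + (-3)·5 + (-3)·2 - (-10)| / √(0² + (-3)² + (-3)²)
  = |0 - 15 - 6 + 10| / √(0 + 9 + 9)
  = |-11| / √18
  = 11 / 4.243
  ≈ 2.593

2.593


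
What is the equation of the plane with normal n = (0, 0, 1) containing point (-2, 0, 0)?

The plane through P with normal n = (a, b, c) satisfies n·(r - P) = 0,
i.e. ax + by + cz = a·x₀ + b·y₀ + c·z₀.
d = 0·(-2) + 0·0 + 1·0
  = 0 + 0 + 0
  = 0
Equation: z = 0

z = 0


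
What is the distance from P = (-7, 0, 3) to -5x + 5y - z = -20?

distance = |a·x₀ + b·y₀ + c·z₀ - d| / √(a² + b² + c²)
  = |(-5)·(-7) + 5·0 + (-1)·3 - (-20)| / √((-5)² + 5² + (-1)²)
  = |35 + 0 - 3 + 20| / √(25 + 25 + 1)
  = |52| / √51
  = 52 / 7.141
  ≈ 7.281

7.281


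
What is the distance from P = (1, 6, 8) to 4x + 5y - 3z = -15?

distance = |a·x₀ + b·y₀ + c·z₀ - d| / √(a² + b² + c²)
  = |4·1 + 5·6 + (-3)·8 - (-15)| / √(4² + 5² + (-3)²)
  = |4 + 30 - 24 + 15| / √(16 + 25 + 9)
  = |25| / √50
  = 25 / 7.071
  ≈ 3.536

3.536


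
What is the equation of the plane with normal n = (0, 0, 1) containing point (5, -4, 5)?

The plane through P with normal n = (a, b, c) satisfies n·(r - P) = 0,
i.e. ax + by + cz = a·x₀ + b·y₀ + c·z₀.
d = 0·5 + 0·(-4) + 1·5
  = 0 + 0 + 5
  = 5
Equation: z = 5

z = 5


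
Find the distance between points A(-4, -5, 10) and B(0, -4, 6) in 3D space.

d = √[(x₂-x₁)² + (y₂-y₁)² + (z₂-z₁)²]
  = √[4² + 1² + (-4)²]
  = √[16 + 1 + 16]
  = √33
  ≈ 5.745

5.745


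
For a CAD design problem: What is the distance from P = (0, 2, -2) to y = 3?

distance = |a·x₀ + b·y₀ + c·z₀ - d| / √(a² + b² + c²)
  = |0·0 + 1·2 + 0·(-2) - 3| / √(0² + 1² + 0²)
  = |0 + 2 + 0 - 3| / √(0 + 1 + 0)
  = |-1| / √1
  = 1 / 1
  ≈ 1

1


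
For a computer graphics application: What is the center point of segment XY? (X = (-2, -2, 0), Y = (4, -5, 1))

M = ((x₁+x₂)/2, (y₁+y₂)/2, (z₁+z₂)/2)
  = ((-2 + 4)/2, (-2 - 5)/2, (0 + 1)/2)
  = (2/2, -7/2, 1/2)
  = (1, -3.5, 0.5)

(1, -3.5, 0.5)


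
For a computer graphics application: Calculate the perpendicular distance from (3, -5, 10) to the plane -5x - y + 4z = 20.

distance = |a·x₀ + b·y₀ + c·z₀ - d| / √(a² + b² + c²)
  = |(-5)·3 + (-1)·(-5) + 4·10 - 20| / √((-5)² + (-1)² + 4²)
  = |-15 + 5 + 40 - 20| / √(25 + 1 + 16)
  = |10| / √42
  = 10 / 6.481
  ≈ 1.543

1.543


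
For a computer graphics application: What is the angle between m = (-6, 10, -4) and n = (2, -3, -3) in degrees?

m·n = (-6)·2 + 10·(-3) + (-4)·(-3) = -12 - 30 + 12 = -30
|m| = √((-6)² + 10² + (-4)²) = √152 ≈ 12.33
|n| = √(2² + (-3)² + (-3)²) = √22 ≈ 4.69
cos θ = (m·n)/(|m||n|) = -30/(12.33·4.69) ≈ -0.5188
θ = arccos(-0.5188) ≈ 121.3°

121.3°


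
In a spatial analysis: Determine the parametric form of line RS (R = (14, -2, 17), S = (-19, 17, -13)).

Direction vector d = S - R = (-19 - 14, 17 + 2, -13 - 17) = (-33, 19, -30)
Parametric form r = R + t·d:
x = 14 - 33t, y = -2 + 19t, z = 17 - 30t

x = 14 - 33t, y = -2 + 19t, z = 17 - 30t


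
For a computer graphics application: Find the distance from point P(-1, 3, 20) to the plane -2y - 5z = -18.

distance = |a·x₀ + b·y₀ + c·z₀ - d| / √(a² + b² + c²)
  = |0·(-1) + (-2)·3 + (-5)·20 - (-18)| / √(0² + (-2)² + (-5)²)
  = |0 - 6 - 100 + 18| / √(0 + 4 + 25)
  = |-88| / √29
  = 88 / 5.385
  ≈ 16.34

16.34


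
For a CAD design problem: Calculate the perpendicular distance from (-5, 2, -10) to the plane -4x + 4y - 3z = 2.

distance = |a·x₀ + b·y₀ + c·z₀ - d| / √(a² + b² + c²)
  = |(-4)·(-5) + 4·2 + (-3)·(-10) - 2| / √((-4)² + 4² + (-3)²)
  = |20 + 8 + 30 - 2| / √(16 + 16 + 9)
  = |56| / √41
  = 56 / 6.403
  ≈ 8.746

8.746


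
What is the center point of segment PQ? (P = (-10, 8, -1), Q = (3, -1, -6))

M = ((x₁+x₂)/2, (y₁+y₂)/2, (z₁+z₂)/2)
  = ((-10 + 3)/2, (8 - 1)/2, (-1 - 6)/2)
  = (-7/2, 7/2, -7/2)
  = (-3.5, 3.5, -3.5)

(-3.5, 3.5, -3.5)


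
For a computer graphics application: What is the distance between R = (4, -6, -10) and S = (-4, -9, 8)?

d = √[(x₂-x₁)² + (y₂-y₁)² + (z₂-z₁)²]
  = √[(-8)² + (-3)² + 18²]
  = √[64 + 9 + 324]
  = √397
  ≈ 19.92

19.92


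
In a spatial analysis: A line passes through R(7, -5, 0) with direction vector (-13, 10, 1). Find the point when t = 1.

P(t) = R + t·d
  = (7 + (-13)·1, -5 + 10·1, 0 + 1·1)
  = (7 - 13, -5 + 10, 0 + 1)
  = (-6, 5, 1)

(-6, 5, 1)


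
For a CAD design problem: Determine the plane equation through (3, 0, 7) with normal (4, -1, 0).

The plane through P with normal n = (a, b, c) satisfies n·(r - P) = 0,
i.e. ax + by + cz = a·x₀ + b·y₀ + c·z₀.
d = 4·3 + (-1)·0 + 0·7
  = 12 + 0 + 0
  = 12
Equation: 4x - y = 12

4x - y = 12


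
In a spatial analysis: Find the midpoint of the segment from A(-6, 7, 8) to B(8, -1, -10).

M = ((x₁+x₂)/2, (y₁+y₂)/2, (z₁+z₂)/2)
  = ((-6 + 8)/2, (7 - 1)/2, (8 - 10)/2)
  = (2/2, 6/2, -2/2)
  = (1, 3, -1)

(1, 3, -1)


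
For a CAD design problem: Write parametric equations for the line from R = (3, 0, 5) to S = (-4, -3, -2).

Direction vector d = S - R = (-4 - 3, -3 + 0, -2 - 5) = (-7, -3, -7)
Parametric form r = R + t·d:
x = 3 - 7t, y = 0 - 3t, z = 5 - 7t

x = 3 - 7t, y = 0 - 3t, z = 5 - 7t


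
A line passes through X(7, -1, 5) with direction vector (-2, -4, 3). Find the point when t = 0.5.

P(t) = X + t·d
  = (7 + (-2)·0.5, -1 + (-4)·0.5, 5 + 3·0.5)
  = (7 - 1, -1 - 2, 5 + 1.5)
  = (6, -3, 6.5)

(6, -3, 6.5)


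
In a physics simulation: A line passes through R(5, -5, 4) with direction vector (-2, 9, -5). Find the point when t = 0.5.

P(t) = R + t·d
  = (5 + (-2)·0.5, -5 + 9·0.5, 4 + (-5)·0.5)
  = (5 - 1, -5 + 4.5, 4 - 2.5)
  = (4, -0.5, 1.5)

(4, -0.5, 1.5)


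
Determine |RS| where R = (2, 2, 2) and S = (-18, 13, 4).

d = √[(x₂-x₁)² + (y₂-y₁)² + (z₂-z₁)²]
  = √[(-20)² + 11² + 2²]
  = √[400 + 121 + 4]
  = √525
  ≈ 22.91

22.91


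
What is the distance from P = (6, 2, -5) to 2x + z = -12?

distance = |a·x₀ + b·y₀ + c·z₀ - d| / √(a² + b² + c²)
  = |2·6 + 0·2 + 1·(-5) - (-12)| / √(2² + 0² + 1²)
  = |12 + 0 - 5 + 12| / √(4 + 0 + 1)
  = |19| / √5
  = 19 / 2.236
  ≈ 8.497

8.497


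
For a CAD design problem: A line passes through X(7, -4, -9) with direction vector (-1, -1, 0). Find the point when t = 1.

P(t) = X + t·d
  = (7 + (-1)·1, -4 + (-1)·1, -9 + 0·1)
  = (7 - 1, -4 - 1, -9 + 0)
  = (6, -5, -9)

(6, -5, -9)


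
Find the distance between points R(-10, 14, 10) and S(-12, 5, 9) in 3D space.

d = √[(x₂-x₁)² + (y₂-y₁)² + (z₂-z₁)²]
  = √[(-2)² + (-9)² + (-1)²]
  = √[4 + 81 + 1]
  = √86
  ≈ 9.274

9.274


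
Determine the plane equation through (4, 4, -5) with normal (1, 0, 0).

The plane through P with normal n = (a, b, c) satisfies n·(r - P) = 0,
i.e. ax + by + cz = a·x₀ + b·y₀ + c·z₀.
d = 1·4 + 0·4 + 0·(-5)
  = 4 + 0 + 0
  = 4
Equation: x = 4

x = 4


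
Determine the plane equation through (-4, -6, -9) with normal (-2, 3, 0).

The plane through P with normal n = (a, b, c) satisfies n·(r - P) = 0,
i.e. ax + by + cz = a·x₀ + b·y₀ + c·z₀.
d = (-2)·(-4) + 3·(-6) + 0·(-9)
  = 8 - 18 + 0
  = -10
Equation: -2x + 3y = -10

-2x + 3y = -10


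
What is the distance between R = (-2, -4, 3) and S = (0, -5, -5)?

d = √[(x₂-x₁)² + (y₂-y₁)² + (z₂-z₁)²]
  = √[2² + (-1)² + (-8)²]
  = √[4 + 1 + 64]
  = √69
  ≈ 8.307

8.307


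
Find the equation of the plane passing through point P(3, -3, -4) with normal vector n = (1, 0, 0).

The plane through P with normal n = (a, b, c) satisfies n·(r - P) = 0,
i.e. ax + by + cz = a·x₀ + b·y₀ + c·z₀.
d = 1·3 + 0·(-3) + 0·(-4)
  = 3 + 0 + 0
  = 3
Equation: x = 3

x = 3


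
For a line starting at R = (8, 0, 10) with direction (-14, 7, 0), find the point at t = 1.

P(t) = R + t·d
  = (8 + (-14)·1, 0 + 7·1, 10 + 0·1)
  = (8 - 14, 0 + 7, 10 + 0)
  = (-6, 7, 10)

(-6, 7, 10)


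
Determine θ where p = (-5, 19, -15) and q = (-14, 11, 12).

p·q = (-5)·(-14) + 19·11 + (-15)·12 = 70 + 209 - 180 = 99
|p| = √((-5)² + 19² + (-15)²) = √611 ≈ 24.72
|q| = √((-14)² + 11² + 12²) = √461 ≈ 21.47
cos θ = (p·q)/(|p||q|) = 99/(24.72·21.47) ≈ 0.1865
θ = arccos(0.1865) ≈ 79.25°

79.25°


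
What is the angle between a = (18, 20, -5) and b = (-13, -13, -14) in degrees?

a·b = 18·(-13) + 20·(-13) + (-5)·(-14) = -234 - 260 + 70 = -424
|a| = √(18² + 20² + (-5)²) = √749 ≈ 27.37
|b| = √((-13)² + (-13)² + (-14)²) = √534 ≈ 23.11
cos θ = (a·b)/(|a||b|) = -424/(27.37·23.11) ≈ -0.6704
θ = arccos(-0.6704) ≈ 132.1°

132.1°


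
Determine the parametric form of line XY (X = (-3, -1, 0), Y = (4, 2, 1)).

Direction vector d = Y - X = (4 + 3, 2 + 1, 1 + 0) = (7, 3, 1)
Parametric form r = X + t·d:
x = -3 + 7t, y = -1 + 3t, z = 0 + t

x = -3 + 7t, y = -1 + 3t, z = 0 + t


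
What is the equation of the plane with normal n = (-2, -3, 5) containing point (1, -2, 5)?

The plane through P with normal n = (a, b, c) satisfies n·(r - P) = 0,
i.e. ax + by + cz = a·x₀ + b·y₀ + c·z₀.
d = (-2)·1 + (-3)·(-2) + 5·5
  = -2 + 6 + 25
  = 29
Equation: -2x - 3y + 5z = 29

-2x - 3y + 5z = 29


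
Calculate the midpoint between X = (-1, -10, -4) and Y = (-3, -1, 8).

M = ((x₁+x₂)/2, (y₁+y₂)/2, (z₁+z₂)/2)
  = ((-1 - 3)/2, (-10 - 1)/2, (-4 + 8)/2)
  = (-4/2, -11/2, 4/2)
  = (-2, -5.5, 2)

(-2, -5.5, 2)


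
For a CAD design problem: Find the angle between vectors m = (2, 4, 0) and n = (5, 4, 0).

m·n = 2·5 + 4·4 + 0·0 = 10 + 16 + 0 = 26
|m| = √(2² + 4² + 0²) = √20 ≈ 4.472
|n| = √(5² + 4² + 0²) = √41 ≈ 6.403
cos θ = (m·n)/(|m||n|) = 26/(4.472·6.403) ≈ 0.908
θ = arccos(0.908) ≈ 24.78°

24.78°


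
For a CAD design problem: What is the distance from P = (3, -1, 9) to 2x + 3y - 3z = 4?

distance = |a·x₀ + b·y₀ + c·z₀ - d| / √(a² + b² + c²)
  = |2·3 + 3·(-1) + (-3)·9 - 4| / √(2² + 3² + (-3)²)
  = |6 - 3 - 27 - 4| / √(4 + 9 + 9)
  = |-28| / √22
  = 28 / 4.69
  ≈ 5.97

5.97


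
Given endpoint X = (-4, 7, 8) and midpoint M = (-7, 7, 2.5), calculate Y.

Y = 2M - X
  = (2·(-7) - (-4), 2·7 - 7, 2·2.5 - 8)
  = (-14 + 4, 14 - 7, 5 - 8)
  = (-10, 7, -3)

(-10, 7, -3)


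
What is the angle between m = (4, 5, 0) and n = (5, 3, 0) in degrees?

m·n = 4·5 + 5·3 + 0·0 = 20 + 15 + 0 = 35
|m| = √(4² + 5² + 0²) = √41 ≈ 6.403
|n| = √(5² + 3² + 0²) = √34 ≈ 5.831
cos θ = (m·n)/(|m||n|) = 35/(6.403·5.831) ≈ 0.9374
θ = arccos(0.9374) ≈ 20.38°

20.38°


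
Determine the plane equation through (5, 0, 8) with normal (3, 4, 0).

The plane through P with normal n = (a, b, c) satisfies n·(r - P) = 0,
i.e. ax + by + cz = a·x₀ + b·y₀ + c·z₀.
d = 3·5 + 4·0 + 0·8
  = 15 + 0 + 0
  = 15
Equation: 3x + 4y = 15

3x + 4y = 15


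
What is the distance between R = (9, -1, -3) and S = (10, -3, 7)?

d = √[(x₂-x₁)² + (y₂-y₁)² + (z₂-z₁)²]
  = √[1² + (-2)² + 10²]
  = √[1 + 4 + 100]
  = √105
  ≈ 10.25

10.25


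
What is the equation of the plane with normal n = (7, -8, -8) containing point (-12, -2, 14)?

The plane through P with normal n = (a, b, c) satisfies n·(r - P) = 0,
i.e. ax + by + cz = a·x₀ + b·y₀ + c·z₀.
d = 7·(-12) + (-8)·(-2) + (-8)·14
  = -84 + 16 - 112
  = -180
Equation: 7x - 8y - 8z = -180

7x - 8y - 8z = -180


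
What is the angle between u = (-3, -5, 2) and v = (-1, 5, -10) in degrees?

u·v = (-3)·(-1) + (-5)·5 + 2·(-10) = 3 - 25 - 20 = -42
|u| = √((-3)² + (-5)² + 2²) = √38 ≈ 6.164
|v| = √((-1)² + 5² + (-10)²) = √126 ≈ 11.22
cos θ = (u·v)/(|u||v|) = -42/(6.164·11.22) ≈ -0.607
θ = arccos(-0.607) ≈ 127.4°

127.4°


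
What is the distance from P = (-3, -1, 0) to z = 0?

distance = |a·x₀ + b·y₀ + c·z₀ - d| / √(a² + b² + c²)
  = |0·(-3) + 0·(-1) + 1·0 - 0| / √(0² + 0² + 1²)
  = |0 + 0 + 0 + 0| / √(0 + 0 + 1)
  = |0| / √1
  = 0 / 1
  ≈ 0

0


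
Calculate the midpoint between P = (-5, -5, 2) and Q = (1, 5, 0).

M = ((x₁+x₂)/2, (y₁+y₂)/2, (z₁+z₂)/2)
  = ((-5 + 1)/2, (-5 + 5)/2, (2 + 0)/2)
  = (-4/2, 0/2, 2/2)
  = (-2, 0, 1)

(-2, 0, 1)


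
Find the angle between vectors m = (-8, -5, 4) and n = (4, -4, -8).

m·n = (-8)·4 + (-5)·(-4) + 4·(-8) = -32 + 20 - 32 = -44
|m| = √((-8)² + (-5)² + 4²) = √105 ≈ 10.25
|n| = √(4² + (-4)² + (-8)²) = √96 ≈ 9.798
cos θ = (m·n)/(|m||n|) = -44/(10.25·9.798) ≈ -0.4383
θ = arccos(-0.4383) ≈ 116°

116°


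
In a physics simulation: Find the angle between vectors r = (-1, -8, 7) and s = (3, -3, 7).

r·s = (-1)·3 + (-8)·(-3) + 7·7 = -3 + 24 + 49 = 70
|r| = √((-1)² + (-8)² + 7²) = √114 ≈ 10.68
|s| = √(3² + (-3)² + 7²) = √67 ≈ 8.185
cos θ = (r·s)/(|r||s|) = 70/(10.68·8.185) ≈ 0.801
θ = arccos(0.801) ≈ 36.78°

36.78°


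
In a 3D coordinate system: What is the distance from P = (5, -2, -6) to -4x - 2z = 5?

distance = |a·x₀ + b·y₀ + c·z₀ - d| / √(a² + b² + c²)
  = |(-4)·5 + 0·(-2) + (-2)·(-6) - 5| / √((-4)² + 0² + (-2)²)
  = |-20 + 0 + 12 - 5| / √(16 + 0 + 4)
  = |-13| / √20
  = 13 / 4.472
  ≈ 2.907

2.907


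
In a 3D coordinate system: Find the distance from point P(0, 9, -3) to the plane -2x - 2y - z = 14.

distance = |a·x₀ + b·y₀ + c·z₀ - d| / √(a² + b² + c²)
  = |(-2)·0 + (-2)·9 + (-1)·(-3) - 14| / √((-2)² + (-2)² + (-1)²)
  = |0 - 18 + 3 - 14| / √(4 + 4 + 1)
  = |-29| / √9
  = 29 / 3
  ≈ 9.667

9.667


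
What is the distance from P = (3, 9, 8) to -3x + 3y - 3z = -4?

distance = |a·x₀ + b·y₀ + c·z₀ - d| / √(a² + b² + c²)
  = |(-3)·3 + 3·9 + (-3)·8 - (-4)| / √((-3)² + 3² + (-3)²)
  = |-9 + 27 - 24 + 4| / √(9 + 9 + 9)
  = |-2| / √27
  = 2 / 5.196
  ≈ 0.3849

0.3849


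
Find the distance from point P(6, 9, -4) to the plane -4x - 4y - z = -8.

distance = |a·x₀ + b·y₀ + c·z₀ - d| / √(a² + b² + c²)
  = |(-4)·6 + (-4)·9 + (-1)·(-4) - (-8)| / √((-4)² + (-4)² + (-1)²)
  = |-24 - 36 + 4 + 8| / √(16 + 16 + 1)
  = |-48| / √33
  = 48 / 5.745
  ≈ 8.356

8.356


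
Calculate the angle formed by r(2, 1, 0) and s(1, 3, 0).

r·s = 2·1 + 1·3 + 0·0 = 2 + 3 + 0 = 5
|r| = √(2² + 1² + 0²) = √5 ≈ 2.236
|s| = √(1² + 3² + 0²) = √10 ≈ 3.162
cos θ = (r·s)/(|r||s|) = 5/(2.236·3.162) ≈ 0.7071
θ = arccos(0.7071) ≈ 45°

45°


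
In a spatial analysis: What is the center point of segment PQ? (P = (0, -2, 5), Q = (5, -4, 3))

M = ((x₁+x₂)/2, (y₁+y₂)/2, (z₁+z₂)/2)
  = ((0 + 5)/2, (-2 - 4)/2, (5 + 3)/2)
  = (5/2, -6/2, 8/2)
  = (2.5, -3, 4)

(2.5, -3, 4)


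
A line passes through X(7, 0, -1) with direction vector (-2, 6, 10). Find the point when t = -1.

P(t) = X + t·d
  = (7 + (-2)·(-1), 0 + 6·(-1), -1 + 10·(-1))
  = (7 + 2, 0 - 6, -1 - 10)
  = (9, -6, -11)

(9, -6, -11)


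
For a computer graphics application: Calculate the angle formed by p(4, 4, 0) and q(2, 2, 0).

p·q = 4·2 + 4·2 + 0·0 = 8 + 8 + 0 = 16
|p| = √(4² + 4² + 0²) = √32 ≈ 5.657
|q| = √(2² + 2² + 0²) = √8 ≈ 2.828
cos θ = (p·q)/(|p||q|) = 16/(5.657·2.828) ≈ 1
θ = arccos(1) ≈ 0°

0°


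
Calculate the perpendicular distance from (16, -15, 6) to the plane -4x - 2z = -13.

distance = |a·x₀ + b·y₀ + c·z₀ - d| / √(a² + b² + c²)
  = |(-4)·16 + 0·(-15) + (-2)·6 - (-13)| / √((-4)² + 0² + (-2)²)
  = |-64 + 0 - 12 + 13| / √(16 + 0 + 4)
  = |-63| / √20
  = 63 / 4.472
  ≈ 14.09

14.09


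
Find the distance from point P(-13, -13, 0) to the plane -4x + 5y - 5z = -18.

distance = |a·x₀ + b·y₀ + c·z₀ - d| / √(a² + b² + c²)
  = |(-4)·(-13) + 5·(-13) + (-5)·0 - (-18)| / √((-4)² + 5² + (-5)²)
  = |52 - 65 + 0 + 18| / √(16 + 25 + 25)
  = |5| / √66
  = 5 / 8.124
  ≈ 0.6155

0.6155


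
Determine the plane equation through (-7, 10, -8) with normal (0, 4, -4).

The plane through P with normal n = (a, b, c) satisfies n·(r - P) = 0,
i.e. ax + by + cz = a·x₀ + b·y₀ + c·z₀.
d = 0·(-7) + 4·10 + (-4)·(-8)
  = 0 + 40 + 32
  = 72
Equation: 4y - 4z = 72

4y - 4z = 72


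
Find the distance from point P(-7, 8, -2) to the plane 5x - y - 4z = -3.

distance = |a·x₀ + b·y₀ + c·z₀ - d| / √(a² + b² + c²)
  = |5·(-7) + (-1)·8 + (-4)·(-2) - (-3)| / √(5² + (-1)² + (-4)²)
  = |-35 - 8 + 8 + 3| / √(25 + 1 + 16)
  = |-32| / √42
  = 32 / 6.481
  ≈ 4.938

4.938


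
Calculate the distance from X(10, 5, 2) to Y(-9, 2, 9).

d = √[(x₂-x₁)² + (y₂-y₁)² + (z₂-z₁)²]
  = √[(-19)² + (-3)² + 7²]
  = √[361 + 9 + 49]
  = √419
  ≈ 20.47

20.47


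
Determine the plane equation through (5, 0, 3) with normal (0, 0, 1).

The plane through P with normal n = (a, b, c) satisfies n·(r - P) = 0,
i.e. ax + by + cz = a·x₀ + b·y₀ + c·z₀.
d = 0·5 + 0·0 + 1·3
  = 0 + 0 + 3
  = 3
Equation: z = 3

z = 3


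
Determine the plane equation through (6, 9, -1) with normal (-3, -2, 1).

The plane through P with normal n = (a, b, c) satisfies n·(r - P) = 0,
i.e. ax + by + cz = a·x₀ + b·y₀ + c·z₀.
d = (-3)·6 + (-2)·9 + 1·(-1)
  = -18 - 18 - 1
  = -37
Equation: -3x - 2y + z = -37

-3x - 2y + z = -37


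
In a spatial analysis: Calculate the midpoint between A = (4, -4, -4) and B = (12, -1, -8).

M = ((x₁+x₂)/2, (y₁+y₂)/2, (z₁+z₂)/2)
  = ((4 + 12)/2, (-4 - 1)/2, (-4 - 8)/2)
  = (16/2, -5/2, -12/2)
  = (8, -2.5, -6)

(8, -2.5, -6)


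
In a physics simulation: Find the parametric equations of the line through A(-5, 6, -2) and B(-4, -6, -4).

Direction vector d = B - A = (-4 + 5, -6 - 6, -4 + 2) = (1, -12, -2)
Parametric form r = A + t·d:
x = -5 + t, y = 6 - 12t, z = -2 - 2t

x = -5 + t, y = 6 - 12t, z = -2 - 2t


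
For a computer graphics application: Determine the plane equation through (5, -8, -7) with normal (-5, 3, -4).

The plane through P with normal n = (a, b, c) satisfies n·(r - P) = 0,
i.e. ax + by + cz = a·x₀ + b·y₀ + c·z₀.
d = (-5)·5 + 3·(-8) + (-4)·(-7)
  = -25 - 24 + 28
  = -21
Equation: -5x + 3y - 4z = -21

-5x + 3y - 4z = -21


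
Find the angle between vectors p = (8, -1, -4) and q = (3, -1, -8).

p·q = 8·3 + (-1)·(-1) + (-4)·(-8) = 24 + 1 + 32 = 57
|p| = √(8² + (-1)² + (-4)²) = √81 ≈ 9
|q| = √(3² + (-1)² + (-8)²) = √74 ≈ 8.602
cos θ = (p·q)/(|p||q|) = 57/(9·8.602) ≈ 0.7362
θ = arccos(0.7362) ≈ 42.59°

42.59°


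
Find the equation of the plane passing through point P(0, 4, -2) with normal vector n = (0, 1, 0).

The plane through P with normal n = (a, b, c) satisfies n·(r - P) = 0,
i.e. ax + by + cz = a·x₀ + b·y₀ + c·z₀.
d = 0·0 + 1·4 + 0·(-2)
  = 0 + 4 + 0
  = 4
Equation: y = 4

y = 4


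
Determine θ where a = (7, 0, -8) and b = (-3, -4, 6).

a·b = 7·(-3) + 0·(-4) + (-8)·6 = -21 + 0 - 48 = -69
|a| = √(7² + 0² + (-8)²) = √113 ≈ 10.63
|b| = √((-3)² + (-4)² + 6²) = √61 ≈ 7.81
cos θ = (a·b)/(|a||b|) = -69/(10.63·7.81) ≈ -0.8311
θ = arccos(-0.8311) ≈ 146.2°

146.2°


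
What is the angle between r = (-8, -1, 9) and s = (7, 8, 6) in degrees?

r·s = (-8)·7 + (-1)·8 + 9·6 = -56 - 8 + 54 = -10
|r| = √((-8)² + (-1)² + 9²) = √146 ≈ 12.08
|s| = √(7² + 8² + 6²) = √149 ≈ 12.21
cos θ = (r·s)/(|r||s|) = -10/(12.08·12.21) ≈ -0.0678
θ = arccos(-0.0678) ≈ 93.89°

93.89°


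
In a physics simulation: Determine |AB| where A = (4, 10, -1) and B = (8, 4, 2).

d = √[(x₂-x₁)² + (y₂-y₁)² + (z₂-z₁)²]
  = √[4² + (-6)² + 3²]
  = √[16 + 36 + 9]
  = √61
  ≈ 7.81

7.81


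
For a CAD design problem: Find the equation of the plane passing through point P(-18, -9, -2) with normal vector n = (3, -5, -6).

The plane through P with normal n = (a, b, c) satisfies n·(r - P) = 0,
i.e. ax + by + cz = a·x₀ + b·y₀ + c·z₀.
d = 3·(-18) + (-5)·(-9) + (-6)·(-2)
  = -54 + 45 + 12
  = 3
Equation: 3x - 5y - 6z = 3

3x - 5y - 6z = 3


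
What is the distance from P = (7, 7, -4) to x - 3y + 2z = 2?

distance = |a·x₀ + b·y₀ + c·z₀ - d| / √(a² + b² + c²)
  = |1·7 + (-3)·7 + 2·(-4) - 2| / √(1² + (-3)² + 2²)
  = |7 - 21 - 8 - 2| / √(1 + 9 + 4)
  = |-24| / √14
  = 24 / 3.742
  ≈ 6.414

6.414


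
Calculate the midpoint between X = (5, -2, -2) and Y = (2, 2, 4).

M = ((x₁+x₂)/2, (y₁+y₂)/2, (z₁+z₂)/2)
  = ((5 + 2)/2, (-2 + 2)/2, (-2 + 4)/2)
  = (7/2, 0/2, 2/2)
  = (3.5, 0, 1)

(3.5, 0, 1)


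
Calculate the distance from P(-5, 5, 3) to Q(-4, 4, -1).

d = √[(x₂-x₁)² + (y₂-y₁)² + (z₂-z₁)²]
  = √[1² + (-1)² + (-4)²]
  = √[1 + 1 + 16]
  = √18
  ≈ 4.243

4.243


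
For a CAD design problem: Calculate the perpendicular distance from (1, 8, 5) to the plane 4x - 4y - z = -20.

distance = |a·x₀ + b·y₀ + c·z₀ - d| / √(a² + b² + c²)
  = |4·1 + (-4)·8 + (-1)·5 - (-20)| / √(4² + (-4)² + (-1)²)
  = |4 - 32 - 5 + 20| / √(16 + 16 + 1)
  = |-13| / √33
  = 13 / 5.745
  ≈ 2.263

2.263


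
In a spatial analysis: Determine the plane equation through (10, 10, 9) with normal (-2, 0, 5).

The plane through P with normal n = (a, b, c) satisfies n·(r - P) = 0,
i.e. ax + by + cz = a·x₀ + b·y₀ + c·z₀.
d = (-2)·10 + 0·10 + 5·9
  = -20 + 0 + 45
  = 25
Equation: -2x + 5z = 25

-2x + 5z = 25


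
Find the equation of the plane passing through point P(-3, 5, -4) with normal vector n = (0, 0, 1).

The plane through P with normal n = (a, b, c) satisfies n·(r - P) = 0,
i.e. ax + by + cz = a·x₀ + b·y₀ + c·z₀.
d = 0·(-3) + 0·5 + 1·(-4)
  = 0 + 0 - 4
  = -4
Equation: z = -4

z = -4


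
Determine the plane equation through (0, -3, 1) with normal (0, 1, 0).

The plane through P with normal n = (a, b, c) satisfies n·(r - P) = 0,
i.e. ax + by + cz = a·x₀ + b·y₀ + c·z₀.
d = 0·0 + 1·(-3) + 0·1
  = 0 - 3 + 0
  = -3
Equation: y = -3

y = -3


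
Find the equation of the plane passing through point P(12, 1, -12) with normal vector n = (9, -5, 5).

The plane through P with normal n = (a, b, c) satisfies n·(r - P) = 0,
i.e. ax + by + cz = a·x₀ + b·y₀ + c·z₀.
d = 9·12 + (-5)·1 + 5·(-12)
  = 108 - 5 - 60
  = 43
Equation: 9x - 5y + 5z = 43

9x - 5y + 5z = 43


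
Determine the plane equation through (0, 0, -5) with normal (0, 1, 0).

The plane through P with normal n = (a, b, c) satisfies n·(r - P) = 0,
i.e. ax + by + cz = a·x₀ + b·y₀ + c·z₀.
d = 0·0 + 1·0 + 0·(-5)
  = 0 + 0 + 0
  = 0
Equation: y = 0

y = 0


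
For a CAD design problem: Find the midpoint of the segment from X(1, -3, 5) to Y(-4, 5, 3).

M = ((x₁+x₂)/2, (y₁+y₂)/2, (z₁+z₂)/2)
  = ((1 - 4)/2, (-3 + 5)/2, (5 + 3)/2)
  = (-3/2, 2/2, 8/2)
  = (-1.5, 1, 4)

(-1.5, 1, 4)


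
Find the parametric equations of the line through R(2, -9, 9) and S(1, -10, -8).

Direction vector d = S - R = (1 - 2, -10 + 9, -8 - 9) = (-1, -1, -17)
Parametric form r = R + t·d:
x = 2 - t, y = -9 - t, z = 9 - 17t

x = 2 - t, y = -9 - t, z = 9 - 17t


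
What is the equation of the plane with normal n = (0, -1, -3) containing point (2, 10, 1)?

The plane through P with normal n = (a, b, c) satisfies n·(r - P) = 0,
i.e. ax + by + cz = a·x₀ + b·y₀ + c·z₀.
d = 0·2 + (-1)·10 + (-3)·1
  = 0 - 10 - 3
  = -13
Equation: -y - 3z = -13

-y - 3z = -13


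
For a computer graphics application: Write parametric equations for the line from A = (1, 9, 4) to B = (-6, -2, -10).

Direction vector d = B - A = (-6 - 1, -2 - 9, -10 - 4) = (-7, -11, -14)
Parametric form r = A + t·d:
x = 1 - 7t, y = 9 - 11t, z = 4 - 14t

x = 1 - 7t, y = 9 - 11t, z = 4 - 14t


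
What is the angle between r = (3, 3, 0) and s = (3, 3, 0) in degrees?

r·s = 3·3 + 3·3 + 0·0 = 9 + 9 + 0 = 18
|r| = √(3² + 3² + 0²) = √18 ≈ 4.243
|s| = √(3² + 3² + 0²) = √18 ≈ 4.243
cos θ = (r·s)/(|r||s|) = 18/(4.243·4.243) ≈ 1
θ = arccos(1) ≈ 0°

0°


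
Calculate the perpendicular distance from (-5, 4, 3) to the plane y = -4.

distance = |a·x₀ + b·y₀ + c·z₀ - d| / √(a² + b² + c²)
  = |0·(-5) + 1·4 + 0·3 - (-4)| / √(0² + 1² + 0²)
  = |0 + 4 + 0 + 4| / √(0 + 1 + 0)
  = |8| / √1
  = 8 / 1
  ≈ 8

8


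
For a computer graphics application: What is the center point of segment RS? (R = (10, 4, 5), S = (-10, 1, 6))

M = ((x₁+x₂)/2, (y₁+y₂)/2, (z₁+z₂)/2)
  = ((10 - 10)/2, (4 + 1)/2, (5 + 6)/2)
  = (0/2, 5/2, 11/2)
  = (0, 2.5, 5.5)

(0, 2.5, 5.5)


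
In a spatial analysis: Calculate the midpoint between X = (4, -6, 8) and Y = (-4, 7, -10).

M = ((x₁+x₂)/2, (y₁+y₂)/2, (z₁+z₂)/2)
  = ((4 - 4)/2, (-6 + 7)/2, (8 - 10)/2)
  = (0/2, 1/2, -2/2)
  = (0, 0.5, -1)

(0, 0.5, -1)


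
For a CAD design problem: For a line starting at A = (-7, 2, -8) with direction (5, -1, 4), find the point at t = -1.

P(t) = A + t·d
  = (-7 + 5·(-1), 2 + (-1)·(-1), -8 + 4·(-1))
  = (-7 - 5, 2 + 1, -8 - 4)
  = (-12, 3, -12)

(-12, 3, -12)


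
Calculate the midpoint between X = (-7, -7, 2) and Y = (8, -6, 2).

M = ((x₁+x₂)/2, (y₁+y₂)/2, (z₁+z₂)/2)
  = ((-7 + 8)/2, (-7 - 6)/2, (2 + 2)/2)
  = (1/2, -13/2, 4/2)
  = (0.5, -6.5, 2)

(0.5, -6.5, 2)


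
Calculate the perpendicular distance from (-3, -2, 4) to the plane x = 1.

distance = |a·x₀ + b·y₀ + c·z₀ - d| / √(a² + b² + c²)
  = |1·(-3) + 0·(-2) + 0·4 - 1| / √(1² + 0² + 0²)
  = |-3 + 0 + 0 - 1| / √(1 + 0 + 0)
  = |-4| / √1
  = 4 / 1
  ≈ 4

4


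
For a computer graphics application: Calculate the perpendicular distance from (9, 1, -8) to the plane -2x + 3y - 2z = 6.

distance = |a·x₀ + b·y₀ + c·z₀ - d| / √(a² + b² + c²)
  = |(-2)·9 + 3·1 + (-2)·(-8) - 6| / √((-2)² + 3² + (-2)²)
  = |-18 + 3 + 16 - 6| / √(4 + 9 + 4)
  = |-5| / √17
  = 5 / 4.123
  ≈ 1.213

1.213


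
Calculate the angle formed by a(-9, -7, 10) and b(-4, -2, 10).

a·b = (-9)·(-4) + (-7)·(-2) + 10·10 = 36 + 14 + 100 = 150
|a| = √((-9)² + (-7)² + 10²) = √230 ≈ 15.17
|b| = √((-4)² + (-2)² + 10²) = √120 ≈ 10.95
cos θ = (a·b)/(|a||b|) = 150/(15.17·10.95) ≈ 0.9029
θ = arccos(0.9029) ≈ 25.46°

25.46°


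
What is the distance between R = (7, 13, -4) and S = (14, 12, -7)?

d = √[(x₂-x₁)² + (y₂-y₁)² + (z₂-z₁)²]
  = √[7² + (-1)² + (-3)²]
  = √[49 + 1 + 9]
  = √59
  ≈ 7.681

7.681


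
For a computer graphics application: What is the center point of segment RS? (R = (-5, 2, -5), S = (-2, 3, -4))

M = ((x₁+x₂)/2, (y₁+y₂)/2, (z₁+z₂)/2)
  = ((-5 - 2)/2, (2 + 3)/2, (-5 - 4)/2)
  = (-7/2, 5/2, -9/2)
  = (-3.5, 2.5, -4.5)

(-3.5, 2.5, -4.5)


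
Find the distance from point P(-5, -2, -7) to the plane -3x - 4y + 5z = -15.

distance = |a·x₀ + b·y₀ + c·z₀ - d| / √(a² + b² + c²)
  = |(-3)·(-5) + (-4)·(-2) + 5·(-7) - (-15)| / √((-3)² + (-4)² + 5²)
  = |15 + 8 - 35 + 15| / √(9 + 16 + 25)
  = |3| / √50
  = 3 / 7.071
  ≈ 0.4243

0.4243


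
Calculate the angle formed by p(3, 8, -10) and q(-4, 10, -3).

p·q = 3·(-4) + 8·10 + (-10)·(-3) = -12 + 80 + 30 = 98
|p| = √(3² + 8² + (-10)²) = √173 ≈ 13.15
|q| = √((-4)² + 10² + (-3)²) = √125 ≈ 11.18
cos θ = (p·q)/(|p||q|) = 98/(13.15·11.18) ≈ 0.6664
θ = arccos(0.6664) ≈ 48.21°

48.21°


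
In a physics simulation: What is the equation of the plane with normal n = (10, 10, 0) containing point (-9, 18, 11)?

The plane through P with normal n = (a, b, c) satisfies n·(r - P) = 0,
i.e. ax + by + cz = a·x₀ + b·y₀ + c·z₀.
d = 10·(-9) + 10·18 + 0·11
  = -90 + 180 + 0
  = 90
Equation: 10x + 10y = 90

10x + 10y = 90


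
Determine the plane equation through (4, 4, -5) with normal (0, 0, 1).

The plane through P with normal n = (a, b, c) satisfies n·(r - P) = 0,
i.e. ax + by + cz = a·x₀ + b·y₀ + c·z₀.
d = 0·4 + 0·4 + 1·(-5)
  = 0 + 0 - 5
  = -5
Equation: z = -5

z = -5


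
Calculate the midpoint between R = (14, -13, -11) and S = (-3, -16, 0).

M = ((x₁+x₂)/2, (y₁+y₂)/2, (z₁+z₂)/2)
  = ((14 - 3)/2, (-13 - 16)/2, (-11 + 0)/2)
  = (11/2, -29/2, -11/2)
  = (5.5, -14.5, -5.5)

(5.5, -14.5, -5.5)


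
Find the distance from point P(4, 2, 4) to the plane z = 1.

distance = |a·x₀ + b·y₀ + c·z₀ - d| / √(a² + b² + c²)
  = |0·4 + 0·2 + 1·4 - 1| / √(0² + 0² + 1²)
  = |0 + 0 + 4 - 1| / √(0 + 0 + 1)
  = |3| / √1
  = 3 / 1
  ≈ 3

3


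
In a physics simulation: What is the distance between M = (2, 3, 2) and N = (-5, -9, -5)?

d = √[(x₂-x₁)² + (y₂-y₁)² + (z₂-z₁)²]
  = √[(-7)² + (-12)² + (-7)²]
  = √[49 + 144 + 49]
  = √242
  ≈ 15.56

15.56


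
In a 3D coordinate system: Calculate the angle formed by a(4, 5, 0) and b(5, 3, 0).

a·b = 4·5 + 5·3 + 0·0 = 20 + 15 + 0 = 35
|a| = √(4² + 5² + 0²) = √41 ≈ 6.403
|b| = √(5² + 3² + 0²) = √34 ≈ 5.831
cos θ = (a·b)/(|a||b|) = 35/(6.403·5.831) ≈ 0.9374
θ = arccos(0.9374) ≈ 20.38°

20.38°


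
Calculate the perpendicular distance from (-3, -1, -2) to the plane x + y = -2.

distance = |a·x₀ + b·y₀ + c·z₀ - d| / √(a² + b² + c²)
  = |1·(-3) + 1·(-1) + 0·(-2) - (-2)| / √(1² + 1² + 0²)
  = |-3 - 1 + 0 + 2| / √(1 + 1 + 0)
  = |-2| / √2
  = 2 / 1.414
  ≈ 1.414

1.414


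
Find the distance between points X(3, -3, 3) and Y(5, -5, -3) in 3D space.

d = √[(x₂-x₁)² + (y₂-y₁)² + (z₂-z₁)²]
  = √[2² + (-2)² + (-6)²]
  = √[4 + 4 + 36]
  = √44
  ≈ 6.633

6.633


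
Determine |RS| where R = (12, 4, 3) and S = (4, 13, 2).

d = √[(x₂-x₁)² + (y₂-y₁)² + (z₂-z₁)²]
  = √[(-8)² + 9² + (-1)²]
  = √[64 + 81 + 1]
  = √146
  ≈ 12.08

12.08


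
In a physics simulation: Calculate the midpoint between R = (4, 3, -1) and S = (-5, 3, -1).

M = ((x₁+x₂)/2, (y₁+y₂)/2, (z₁+z₂)/2)
  = ((4 - 5)/2, (3 + 3)/2, (-1 - 1)/2)
  = (-1/2, 6/2, -2/2)
  = (-0.5, 3, -1)

(-0.5, 3, -1)


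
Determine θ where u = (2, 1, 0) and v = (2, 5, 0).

u·v = 2·2 + 1·5 + 0·0 = 4 + 5 + 0 = 9
|u| = √(2² + 1² + 0²) = √5 ≈ 2.236
|v| = √(2² + 5² + 0²) = √29 ≈ 5.385
cos θ = (u·v)/(|u||v|) = 9/(2.236·5.385) ≈ 0.7474
θ = arccos(0.7474) ≈ 41.63°

41.63°


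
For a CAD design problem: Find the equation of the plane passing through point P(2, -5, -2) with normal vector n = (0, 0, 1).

The plane through P with normal n = (a, b, c) satisfies n·(r - P) = 0,
i.e. ax + by + cz = a·x₀ + b·y₀ + c·z₀.
d = 0·2 + 0·(-5) + 1·(-2)
  = 0 + 0 - 2
  = -2
Equation: z = -2

z = -2


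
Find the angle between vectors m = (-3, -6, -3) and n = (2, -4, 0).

m·n = (-3)·2 + (-6)·(-4) + (-3)·0 = -6 + 24 + 0 = 18
|m| = √((-3)² + (-6)² + (-3)²) = √54 ≈ 7.348
|n| = √(2² + (-4)² + 0²) = √20 ≈ 4.472
cos θ = (m·n)/(|m||n|) = 18/(7.348·4.472) ≈ 0.5477
θ = arccos(0.5477) ≈ 56.79°

56.79°


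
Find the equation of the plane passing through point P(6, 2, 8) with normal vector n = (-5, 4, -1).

The plane through P with normal n = (a, b, c) satisfies n·(r - P) = 0,
i.e. ax + by + cz = a·x₀ + b·y₀ + c·z₀.
d = (-5)·6 + 4·2 + (-1)·8
  = -30 + 8 - 8
  = -30
Equation: -5x + 4y - z = -30

-5x + 4y - z = -30


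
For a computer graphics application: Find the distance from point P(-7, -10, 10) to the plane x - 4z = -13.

distance = |a·x₀ + b·y₀ + c·z₀ - d| / √(a² + b² + c²)
  = |1·(-7) + 0·(-10) + (-4)·10 - (-13)| / √(1² + 0² + (-4)²)
  = |-7 + 0 - 40 + 13| / √(1 + 0 + 16)
  = |-34| / √17
  = 34 / 4.123
  ≈ 8.246

8.246


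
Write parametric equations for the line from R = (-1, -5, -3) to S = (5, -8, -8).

Direction vector d = S - R = (5 + 1, -8 + 5, -8 + 3) = (6, -3, -5)
Parametric form r = R + t·d:
x = -1 + 6t, y = -5 - 3t, z = -3 - 5t

x = -1 + 6t, y = -5 - 3t, z = -3 - 5t


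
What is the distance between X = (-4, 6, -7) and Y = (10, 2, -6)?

d = √[(x₂-x₁)² + (y₂-y₁)² + (z₂-z₁)²]
  = √[14² + (-4)² + 1²]
  = √[196 + 16 + 1]
  = √213
  ≈ 14.59

14.59


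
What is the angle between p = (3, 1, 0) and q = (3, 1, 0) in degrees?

p·q = 3·3 + 1·1 + 0·0 = 9 + 1 + 0 = 10
|p| = √(3² + 1² + 0²) = √10 ≈ 3.162
|q| = √(3² + 1² + 0²) = √10 ≈ 3.162
cos θ = (p·q)/(|p||q|) = 10/(3.162·3.162) ≈ 1
θ = arccos(1) ≈ 0°

0°


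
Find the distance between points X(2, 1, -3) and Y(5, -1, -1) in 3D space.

d = √[(x₂-x₁)² + (y₂-y₁)² + (z₂-z₁)²]
  = √[3² + (-2)² + 2²]
  = √[9 + 4 + 4]
  = √17
  ≈ 4.123

4.123


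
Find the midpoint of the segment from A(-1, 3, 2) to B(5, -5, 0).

M = ((x₁+x₂)/2, (y₁+y₂)/2, (z₁+z₂)/2)
  = ((-1 + 5)/2, (3 - 5)/2, (2 + 0)/2)
  = (4/2, -2/2, 2/2)
  = (2, -1, 1)

(2, -1, 1)


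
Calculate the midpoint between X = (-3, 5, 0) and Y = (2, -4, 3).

M = ((x₁+x₂)/2, (y₁+y₂)/2, (z₁+z₂)/2)
  = ((-3 + 2)/2, (5 - 4)/2, (0 + 3)/2)
  = (-1/2, 1/2, 3/2)
  = (-0.5, 0.5, 1.5)

(-0.5, 0.5, 1.5)
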